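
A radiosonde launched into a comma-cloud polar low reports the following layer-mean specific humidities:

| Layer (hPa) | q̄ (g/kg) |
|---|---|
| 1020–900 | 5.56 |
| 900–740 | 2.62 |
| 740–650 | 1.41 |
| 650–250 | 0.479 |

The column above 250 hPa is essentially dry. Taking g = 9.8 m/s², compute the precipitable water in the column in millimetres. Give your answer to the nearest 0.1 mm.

Precipitable water is the column-integrated vapour mass per unit area: PW = (1/g) Σ q̄ Δp, with q in kg/kg and Δp in Pa (1 kg/m² of water = 1 mm).
Layer 1020–900 hPa: Δp = 120 hPa = 12000 Pa, q̄ = 0.00556 kg/kg → 0.00556 × 12000 / 9.8 = 6.81 mm
Layer 900–740 hPa: Δp = 160 hPa = 16000 Pa, q̄ = 0.00262 kg/kg → 0.00262 × 16000 / 9.8 = 4.28 mm
Layer 740–650 hPa: Δp = 90 hPa = 9000 Pa, q̄ = 0.00141 kg/kg → 0.00141 × 9000 / 9.8 = 1.29 mm
Layer 650–250 hPa: Δp = 400 hPa = 40000 Pa, q̄ = 0.000479 kg/kg → 0.000479 × 40000 / 9.8 = 1.96 mm
PW = 6.81 + 4.28 + 1.29 + 1.96 = 14.34 ≈ 14.3 mm.

PW ≈ 14.3 mm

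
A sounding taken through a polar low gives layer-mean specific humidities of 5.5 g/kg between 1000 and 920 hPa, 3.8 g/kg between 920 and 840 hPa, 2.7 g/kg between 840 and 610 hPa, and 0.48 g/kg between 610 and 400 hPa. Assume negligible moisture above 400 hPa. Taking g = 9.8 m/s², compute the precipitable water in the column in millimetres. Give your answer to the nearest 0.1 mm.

PW ≈ 15.0 mm

Precipitable water is the column-integrated vapour mass per unit area: PW = (1/g) Σ q̄ Δp, with q in kg/kg and Δp in Pa (1 kg/m² of water = 1 mm).
Layer 1000–920 hPa: Δp = 80 hPa = 8000 Pa, q̄ = 0.0055 kg/kg → 0.0055 × 8000 / 9.8 = 4.49 mm
Layer 920–840 hPa: Δp = 80 hPa = 8000 Pa, q̄ = 0.0038 kg/kg → 0.0038 × 8000 / 9.8 = 3.10 mm
Layer 840–610 hPa: Δp = 230 hPa = 23000 Pa, q̄ = 0.0027 kg/kg → 0.0027 × 23000 / 9.8 = 6.34 mm
Layer 610–400 hPa: Δp = 210 hPa = 21000 Pa, q̄ = 0.00048 kg/kg → 0.00048 × 21000 / 9.8 = 1.03 mm
PW = 4.49 + 3.10 + 6.34 + 1.03 = 14.96 ≈ 15.0 mm.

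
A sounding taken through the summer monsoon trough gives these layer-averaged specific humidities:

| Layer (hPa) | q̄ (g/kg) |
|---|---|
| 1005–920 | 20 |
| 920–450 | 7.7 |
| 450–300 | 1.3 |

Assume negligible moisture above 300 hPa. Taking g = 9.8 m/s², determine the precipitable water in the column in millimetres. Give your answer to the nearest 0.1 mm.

PW ≈ 56.3 mm

Precipitable water is the column-integrated vapour mass per unit area: PW = (1/g) Σ q̄ Δp, with q in kg/kg and Δp in Pa (1 kg/m² of water = 1 mm).
Layer 1005–920 hPa: Δp = 85 hPa = 8500 Pa, q̄ = 0.02 kg/kg → 0.02 × 8500 / 9.8 = 17.35 mm
Layer 920–450 hPa: Δp = 470 hPa = 47000 Pa, q̄ = 0.0077 kg/kg → 0.0077 × 47000 / 9.8 = 36.93 mm
Layer 450–300 hPa: Δp = 150 hPa = 15000 Pa, q̄ = 0.0013 kg/kg → 0.0013 × 15000 / 9.8 = 1.99 mm
PW = 17.35 + 36.93 + 1.99 = 56.27 ≈ 56.3 mm.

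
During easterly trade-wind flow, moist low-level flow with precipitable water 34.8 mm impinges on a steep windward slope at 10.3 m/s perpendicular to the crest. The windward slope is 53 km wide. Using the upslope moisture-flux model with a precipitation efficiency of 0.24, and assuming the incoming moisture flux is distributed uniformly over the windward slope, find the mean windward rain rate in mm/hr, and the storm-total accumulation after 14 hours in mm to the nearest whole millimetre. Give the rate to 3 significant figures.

Incoming column moisture flux per unit ridge length: F = V × PW = 10.3 × 34.8 = 358.44 mm·m/s.
Spread over the 53 km slope with efficiency ε = 0.24: R = ε·F/W = 0.24 × 358.44 / 53000 m = 1.623e-03 mm/s.
R = 1.623e-03 × 3600 = 5.84 mm/hr.
Over 14 h: total = 5.84 × 14 = 81.76 ≈ 82 mm.

R ≈ 5.84 mm/hr; total ≈ 82 mm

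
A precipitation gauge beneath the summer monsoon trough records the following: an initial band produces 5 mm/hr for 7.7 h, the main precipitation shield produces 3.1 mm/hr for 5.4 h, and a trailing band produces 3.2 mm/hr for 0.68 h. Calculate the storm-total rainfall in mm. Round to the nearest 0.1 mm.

Total = Σ Rᵢ Δtᵢ = 5 × 7.7 + 3.1 × 5.4 + 3.2 × 0.68
      = 38.5 + 16.74 + 2.176 = 57.4 mm.

total ≈ 57.4 mm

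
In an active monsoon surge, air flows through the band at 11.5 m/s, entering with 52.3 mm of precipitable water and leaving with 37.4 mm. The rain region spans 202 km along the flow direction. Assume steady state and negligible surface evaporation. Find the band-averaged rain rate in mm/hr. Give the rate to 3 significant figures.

Column moisture flux per unit crosswind length is F = V × PW.
Inflow: F_in = 11.5 × 52.3 = 601.45 mm·m/s
Outflow: F_out = 11.5 × 37.4 = 430.1 mm·m/s
Steady-state rate R = (F_in − F_out)/L = (601.45 − 430.1) / 202000 m = 8.483e-04 mm/s.
R = 8.483e-04 × 3600 = 3.05 mm/hr.

R ≈ 3.05 mm/hr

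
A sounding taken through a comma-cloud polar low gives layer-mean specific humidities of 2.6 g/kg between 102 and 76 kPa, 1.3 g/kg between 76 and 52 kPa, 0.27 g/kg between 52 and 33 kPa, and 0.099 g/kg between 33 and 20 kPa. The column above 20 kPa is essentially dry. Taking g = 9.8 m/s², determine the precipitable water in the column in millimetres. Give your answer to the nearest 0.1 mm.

Precipitable water is the column-integrated vapour mass per unit area: PW = (1/g) Σ q̄ Δp, with q in kg/kg and Δp in Pa (1 kg/m² of water = 1 mm).
Layer 102–76 kPa: Δp = 260 hPa = 26000 Pa, q̄ = 0.0026 kg/kg → 0.0026 × 26000 / 9.8 = 6.90 mm
Layer 76–52 kPa: Δp = 240 hPa = 24000 Pa, q̄ = 0.0013 kg/kg → 0.0013 × 24000 / 9.8 = 3.18 mm
Layer 52–33 kPa: Δp = 190 hPa = 19000 Pa, q̄ = 0.00027 kg/kg → 0.00027 × 19000 / 9.8 = 0.52 mm
Layer 33–20 kPa: Δp = 130 hPa = 13000 Pa, q̄ = 9.9e-05 kg/kg → 9.9e-05 × 13000 / 9.8 = 0.13 mm
PW = 6.90 + 3.18 + 0.52 + 0.13 = 10.73 ≈ 10.7 mm.

PW ≈ 10.7 mm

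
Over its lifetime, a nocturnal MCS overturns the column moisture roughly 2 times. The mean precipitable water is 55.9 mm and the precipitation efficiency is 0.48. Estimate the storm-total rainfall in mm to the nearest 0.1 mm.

rainfall ≈ 53.7 mm

Each cycle deposits ε × PW = 0.48 × 55.9 = 26.832 mm.
Over 2 cycles: 2 × 26.832 = 53.7 mm.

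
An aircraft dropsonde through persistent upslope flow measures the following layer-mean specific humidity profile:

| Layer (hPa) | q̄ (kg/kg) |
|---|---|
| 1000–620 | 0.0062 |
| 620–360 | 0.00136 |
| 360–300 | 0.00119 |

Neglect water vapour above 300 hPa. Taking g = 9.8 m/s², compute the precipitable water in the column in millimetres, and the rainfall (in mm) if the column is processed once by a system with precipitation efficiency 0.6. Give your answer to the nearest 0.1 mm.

Precipitable water is the column-integrated vapour mass per unit area: PW = (1/g) Σ q̄ Δp, with q in kg/kg and Δp in Pa (1 kg/m² of water = 1 mm).
Layer 1000–620 hPa: Δp = 380 hPa = 38000 Pa, q̄ = 0.0062 kg/kg → 0.0062 × 38000 / 9.8 = 24.04 mm
Layer 620–360 hPa: Δp = 260 hPa = 26000 Pa, q̄ = 0.00136 kg/kg → 0.00136 × 26000 / 9.8 = 3.61 mm
Layer 360–300 hPa: Δp = 60 hPa = 6000 Pa, q̄ = 0.00119 kg/kg → 0.00119 × 6000 / 9.8 = 0.73 mm
PW = 24.04 + 3.61 + 0.73 = 28.38 ≈ 28.4 mm.
Rainfall = ε × PW = 0.6 × 28.4 = 17.0 mm.

PW ≈ 28.4 mm; rainfall ≈ 17.0 mm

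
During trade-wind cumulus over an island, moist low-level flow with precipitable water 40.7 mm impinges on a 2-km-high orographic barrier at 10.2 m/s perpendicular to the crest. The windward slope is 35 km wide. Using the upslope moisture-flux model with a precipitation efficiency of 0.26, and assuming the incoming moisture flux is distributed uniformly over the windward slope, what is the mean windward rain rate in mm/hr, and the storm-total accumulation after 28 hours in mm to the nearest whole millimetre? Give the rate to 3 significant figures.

R ≈ 11.1 mm/hr; total ≈ 311 mm

Incoming column moisture flux per unit ridge length: F = V × PW = 10.2 × 40.7 = 415.14 mm·m/s.
Spread over the 35 km slope with efficiency ε = 0.26: R = ε·F/W = 0.26 × 415.14 / 35000 m = 3.084e-03 mm/s.
R = 3.084e-03 × 3600 = 11.1 mm/hr.
Over 28 h: total = 11.1 × 28 = 310.8 ≈ 311 mm.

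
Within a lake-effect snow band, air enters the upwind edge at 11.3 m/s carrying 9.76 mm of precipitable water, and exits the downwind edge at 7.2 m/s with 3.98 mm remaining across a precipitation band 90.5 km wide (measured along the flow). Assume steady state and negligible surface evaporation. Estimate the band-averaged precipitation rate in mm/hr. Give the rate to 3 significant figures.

R ≈ 3.25 mm/hr

Column moisture flux per unit crosswind length is F = V × PW.
Inflow: F_in = 11.3 × 9.76 = 110.288 mm·m/s
Outflow: F_out = 7.2 × 3.98 = 28.656 mm·m/s
Steady-state rate R = (F_in − F_out)/L = (110.288 − 28.656) / 90500 m = 9.020e-04 mm/s.
R = 9.020e-04 × 3600 = 3.25 mm/hr.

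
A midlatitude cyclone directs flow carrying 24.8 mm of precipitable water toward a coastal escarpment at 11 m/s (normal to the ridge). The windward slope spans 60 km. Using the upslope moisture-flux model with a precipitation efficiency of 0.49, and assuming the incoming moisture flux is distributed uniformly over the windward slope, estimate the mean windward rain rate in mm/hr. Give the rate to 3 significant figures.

R ≈ 8.02 mm/hr

Incoming column moisture flux per unit ridge length: F = V × PW = 11 × 24.8 = 272.8 mm·m/s.
Spread over the 60 km slope with efficiency ε = 0.49: R = ε·F/W = 0.49 × 272.8 / 60000 m = 2.228e-03 mm/s.
R = 2.228e-03 × 3600 = 8.02 mm/hr.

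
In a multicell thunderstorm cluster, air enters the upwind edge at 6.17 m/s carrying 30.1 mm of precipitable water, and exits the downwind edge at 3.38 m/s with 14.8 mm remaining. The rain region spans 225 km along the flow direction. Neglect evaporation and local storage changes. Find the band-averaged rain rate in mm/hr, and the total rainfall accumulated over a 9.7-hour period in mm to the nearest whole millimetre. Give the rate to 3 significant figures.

R ≈ 2.17 mm/hr; total ≈ 21 mm

Column moisture flux per unit crosswind length is F = V × PW.
Inflow: F_in = 6.17 × 30.1 = 185.717 mm·m/s
Outflow: F_out = 3.38 × 14.8 = 50.024 mm·m/s
Steady-state rate R = (F_in − F_out)/L = (185.717 − 50.024) / 225000 m = 6.031e-04 mm/s.
R = 6.031e-04 × 3600 = 2.17 mm/hr.
Over 9.7 h: total = 2.17 × 9.7 = 21.049 ≈ 21 mm.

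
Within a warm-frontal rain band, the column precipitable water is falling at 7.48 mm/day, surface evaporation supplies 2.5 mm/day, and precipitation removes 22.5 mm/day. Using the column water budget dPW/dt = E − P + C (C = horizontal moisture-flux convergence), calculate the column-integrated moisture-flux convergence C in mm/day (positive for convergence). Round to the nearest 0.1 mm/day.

C ≈ 12.5 mm/day

dPW/dt = -7.48 mm/day.
C = dPW/dt − E + P = (-7.48) − 2.5 + 22.5 = 12.5 mm/day.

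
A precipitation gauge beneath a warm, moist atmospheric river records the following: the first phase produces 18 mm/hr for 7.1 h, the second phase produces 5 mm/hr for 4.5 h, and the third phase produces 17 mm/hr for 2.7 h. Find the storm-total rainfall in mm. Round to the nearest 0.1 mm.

total ≈ 196.2 mm

Total = Σ Rᵢ Δtᵢ = 18 × 7.1 + 5 × 4.5 + 17 × 2.7
      = 127.8 + 22.5 + 45.9 = 196.2 mm.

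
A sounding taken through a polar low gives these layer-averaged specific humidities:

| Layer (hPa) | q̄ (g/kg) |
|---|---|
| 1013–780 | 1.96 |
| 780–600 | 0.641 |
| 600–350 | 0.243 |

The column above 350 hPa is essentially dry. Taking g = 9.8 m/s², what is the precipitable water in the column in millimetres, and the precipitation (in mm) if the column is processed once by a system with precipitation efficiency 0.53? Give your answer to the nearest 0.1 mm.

PW ≈ 6.5 mm; precipitation ≈ 3.4 mm

Precipitable water is the column-integrated vapour mass per unit area: PW = (1/g) Σ q̄ Δp, with q in kg/kg and Δp in Pa (1 kg/m² of water = 1 mm).
Layer 1013–780 hPa: Δp = 233 hPa = 23300 Pa, q̄ = 0.00196 kg/kg → 0.00196 × 23300 / 9.8 = 4.66 mm
Layer 780–600 hPa: Δp = 180 hPa = 18000 Pa, q̄ = 0.000641 kg/kg → 0.000641 × 18000 / 9.8 = 1.18 mm
Layer 600–350 hPa: Δp = 250 hPa = 25000 Pa, q̄ = 0.000243 kg/kg → 0.000243 × 25000 / 9.8 = 0.62 mm
PW = 4.66 + 1.18 + 0.62 = 6.46 ≈ 6.5 mm.
Precipitation = ε × PW = 0.53 × 6.5 = 3.4 mm.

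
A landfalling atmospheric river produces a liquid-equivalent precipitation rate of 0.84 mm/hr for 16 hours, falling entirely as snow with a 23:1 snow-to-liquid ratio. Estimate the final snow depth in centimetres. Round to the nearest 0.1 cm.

snow depth ≈ 30.9 cm

Liquid-equivalent depth = 0.84 × 16 = 13.44 mm.
Snow depth = 13.44 mm × 23 = 309.12 mm = 30.9 cm.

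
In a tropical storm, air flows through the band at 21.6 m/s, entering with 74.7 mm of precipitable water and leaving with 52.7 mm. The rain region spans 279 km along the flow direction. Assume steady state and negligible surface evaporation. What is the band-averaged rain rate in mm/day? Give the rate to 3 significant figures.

Column moisture flux per unit crosswind length is F = V × PW.
Inflow: F_in = 21.6 × 74.7 = 1613.52 mm·m/s
Outflow: F_out = 21.6 × 52.7 = 1138.32 mm·m/s
Steady-state rate R = (F_in − F_out)/L = (1613.52 − 1138.32) / 279000 m = 1.703e-03 mm/s.
R = 1.703e-03 × 3600 × 24 = 147 mm/day.

R ≈ 147 mm/day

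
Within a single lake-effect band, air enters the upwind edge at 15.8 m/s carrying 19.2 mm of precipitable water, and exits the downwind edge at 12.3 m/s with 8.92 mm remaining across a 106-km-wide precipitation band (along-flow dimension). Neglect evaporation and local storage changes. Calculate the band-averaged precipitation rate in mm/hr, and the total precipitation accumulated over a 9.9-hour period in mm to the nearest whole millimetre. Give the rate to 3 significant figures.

Column moisture flux per unit crosswind length is F = V × PW.
Inflow: F_in = 15.8 × 19.2 = 303.36 mm·m/s
Outflow: F_out = 12.3 × 8.92 = 109.716 mm·m/s
Steady-state rate R = (F_in − F_out)/L = (303.36 − 109.716) / 106000 m = 1.827e-03 mm/s.
R = 1.827e-03 × 3600 = 6.58 mm/hr.
Over 9.9 h: total = 6.58 × 9.9 = 65.142 ≈ 65 mm.

R ≈ 6.58 mm/hr; total ≈ 65 mm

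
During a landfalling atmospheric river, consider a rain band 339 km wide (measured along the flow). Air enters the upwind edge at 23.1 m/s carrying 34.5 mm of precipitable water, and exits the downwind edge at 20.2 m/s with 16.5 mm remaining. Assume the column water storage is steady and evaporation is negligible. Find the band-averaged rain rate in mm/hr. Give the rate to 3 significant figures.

Column moisture flux per unit crosswind length is F = V × PW.
Inflow: F_in = 23.1 × 34.5 = 796.95 mm·m/s
Outflow: F_out = 20.2 × 16.5 = 333.3 mm·m/s
Steady-state rate R = (F_in − F_out)/L = (796.95 − 333.3) / 339000 m = 1.368e-03 mm/s.
R = 1.368e-03 × 3600 = 4.92 mm/hr.

R ≈ 4.92 mm/hr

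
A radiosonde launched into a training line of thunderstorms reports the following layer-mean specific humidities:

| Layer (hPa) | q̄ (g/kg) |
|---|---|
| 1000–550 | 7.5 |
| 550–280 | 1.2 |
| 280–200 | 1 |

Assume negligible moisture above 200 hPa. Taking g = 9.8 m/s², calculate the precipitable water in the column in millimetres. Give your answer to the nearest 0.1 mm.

PW ≈ 38.6 mm

Precipitable water is the column-integrated vapour mass per unit area: PW = (1/g) Σ q̄ Δp, with q in kg/kg and Δp in Pa (1 kg/m² of water = 1 mm).
Layer 1000–550 hPa: Δp = 450 hPa = 45000 Pa, q̄ = 0.0075 kg/kg → 0.0075 × 45000 / 9.8 = 34.44 mm
Layer 550–280 hPa: Δp = 270 hPa = 27000 Pa, q̄ = 0.0012 kg/kg → 0.0012 × 27000 / 9.8 = 3.31 mm
Layer 280–200 hPa: Δp = 80 hPa = 8000 Pa, q̄ = 0.001 kg/kg → 0.001 × 8000 / 9.8 = 0.82 mm
PW = 34.44 + 3.31 + 0.82 = 38.57 ≈ 38.6 mm.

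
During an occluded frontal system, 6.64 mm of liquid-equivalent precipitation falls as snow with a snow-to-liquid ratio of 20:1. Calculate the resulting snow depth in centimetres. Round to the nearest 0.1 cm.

Snow depth = liquid × ratio = 6.64 mm × 20 = 132.8 mm = 13.3 cm.

snow depth ≈ 13.3 cm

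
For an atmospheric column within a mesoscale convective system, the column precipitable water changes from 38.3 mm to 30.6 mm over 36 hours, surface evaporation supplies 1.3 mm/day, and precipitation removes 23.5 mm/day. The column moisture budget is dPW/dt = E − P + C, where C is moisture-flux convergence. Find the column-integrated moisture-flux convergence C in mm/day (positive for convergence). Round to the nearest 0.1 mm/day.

C ≈ 17.1 mm/day

dPW/dt = (30.6 − 38.3) mm / (36/24 day) = -5.133 mm/day.
C = dPW/dt − E + P = (-5.133) − 1.3 + 23.5 = 17.1 mm/day.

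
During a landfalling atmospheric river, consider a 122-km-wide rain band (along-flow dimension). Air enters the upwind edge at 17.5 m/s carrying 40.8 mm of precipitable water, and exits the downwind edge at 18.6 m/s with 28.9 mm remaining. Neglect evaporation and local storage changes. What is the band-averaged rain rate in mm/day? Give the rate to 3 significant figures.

R ≈ 125 mm/day

Column moisture flux per unit crosswind length is F = V × PW.
Inflow: F_in = 17.5 × 40.8 = 714 mm·m/s
Outflow: F_out = 18.6 × 28.9 = 537.54 mm·m/s
Steady-state rate R = (F_in − F_out)/L = (714 − 537.54) / 122000 m = 1.446e-03 mm/s.
R = 1.446e-03 × 3600 × 24 = 125 mm/day.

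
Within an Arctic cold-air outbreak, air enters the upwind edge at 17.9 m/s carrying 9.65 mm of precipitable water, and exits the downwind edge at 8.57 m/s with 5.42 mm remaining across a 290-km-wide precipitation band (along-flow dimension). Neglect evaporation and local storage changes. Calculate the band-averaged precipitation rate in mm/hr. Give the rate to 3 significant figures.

R ≈ 1.57 mm/hr

Column moisture flux per unit crosswind length is F = V × PW.
Inflow: F_in = 17.9 × 9.65 = 172.735 mm·m/s
Outflow: F_out = 8.57 × 5.42 = 46.4494 mm·m/s
Steady-state rate R = (F_in − F_out)/L = (172.735 − 46.4494) / 290000 m = 4.355e-04 mm/s.
R = 4.355e-04 × 3600 = 1.57 mm/hr.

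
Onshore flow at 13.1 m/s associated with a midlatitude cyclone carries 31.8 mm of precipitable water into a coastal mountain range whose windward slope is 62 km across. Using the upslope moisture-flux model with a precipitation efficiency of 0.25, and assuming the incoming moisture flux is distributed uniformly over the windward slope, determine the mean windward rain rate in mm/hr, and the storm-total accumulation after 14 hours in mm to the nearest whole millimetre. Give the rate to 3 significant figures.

Incoming column moisture flux per unit ridge length: F = V × PW = 13.1 × 31.8 = 416.58 mm·m/s.
Spread over the 62 km slope with efficiency ε = 0.25: R = ε·F/W = 0.25 × 416.58 / 62000 m = 1.680e-03 mm/s.
R = 1.680e-03 × 3600 = 6.05 mm/hr.
Over 14 h: total = 6.05 × 14 = 84.7 ≈ 85 mm.

R ≈ 6.05 mm/hr; total ≈ 85 mm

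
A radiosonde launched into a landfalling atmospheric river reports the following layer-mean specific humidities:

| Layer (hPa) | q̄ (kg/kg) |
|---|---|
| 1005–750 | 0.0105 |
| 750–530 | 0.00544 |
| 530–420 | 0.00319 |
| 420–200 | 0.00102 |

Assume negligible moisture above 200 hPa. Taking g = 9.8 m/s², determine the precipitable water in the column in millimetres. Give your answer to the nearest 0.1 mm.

PW ≈ 45.4 mm

Precipitable water is the column-integrated vapour mass per unit area: PW = (1/g) Σ q̄ Δp, with q in kg/kg and Δp in Pa (1 kg/m² of water = 1 mm).
Layer 1005–750 hPa: Δp = 255 hPa = 25500 Pa, q̄ = 0.0105 kg/kg → 0.0105 × 25500 / 9.8 = 27.32 mm
Layer 750–530 hPa: Δp = 220 hPa = 22000 Pa, q̄ = 0.00544 kg/kg → 0.00544 × 22000 / 9.8 = 12.21 mm
Layer 530–420 hPa: Δp = 110 hPa = 11000 Pa, q̄ = 0.00319 kg/kg → 0.00319 × 11000 / 9.8 = 3.58 mm
Layer 420–200 hPa: Δp = 220 hPa = 22000 Pa, q̄ = 0.00102 kg/kg → 0.00102 × 22000 / 9.8 = 2.29 mm
PW = 27.32 + 12.21 + 3.58 + 2.29 = 45.40 ≈ 45.4 mm.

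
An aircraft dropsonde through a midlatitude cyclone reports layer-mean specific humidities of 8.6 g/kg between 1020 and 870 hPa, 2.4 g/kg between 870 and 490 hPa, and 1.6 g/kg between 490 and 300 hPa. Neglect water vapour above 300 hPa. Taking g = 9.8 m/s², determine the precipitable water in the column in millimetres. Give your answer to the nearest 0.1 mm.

PW ≈ 25.6 mm

Precipitable water is the column-integrated vapour mass per unit area: PW = (1/g) Σ q̄ Δp, with q in kg/kg and Δp in Pa (1 kg/m² of water = 1 mm).
Layer 1020–870 hPa: Δp = 150 hPa = 15000 Pa, q̄ = 0.0086 kg/kg → 0.0086 × 15000 / 9.8 = 13.16 mm
Layer 870–490 hPa: Δp = 380 hPa = 38000 Pa, q̄ = 0.0024 kg/kg → 0.0024 × 38000 / 9.8 = 9.31 mm
Layer 490–300 hPa: Δp = 190 hPa = 19000 Pa, q̄ = 0.0016 kg/kg → 0.0016 × 19000 / 9.8 = 3.10 mm
PW = 13.16 + 9.31 + 3.10 = 25.57 ≈ 25.6 mm.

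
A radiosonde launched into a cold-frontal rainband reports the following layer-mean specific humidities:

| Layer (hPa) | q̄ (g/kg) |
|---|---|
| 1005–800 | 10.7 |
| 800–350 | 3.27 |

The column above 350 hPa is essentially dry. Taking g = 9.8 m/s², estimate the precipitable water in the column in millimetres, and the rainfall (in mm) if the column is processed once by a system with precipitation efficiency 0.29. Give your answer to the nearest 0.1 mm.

PW ≈ 37.4 mm; rainfall ≈ 10.8 mm

Precipitable water is the column-integrated vapour mass per unit area: PW = (1/g) Σ q̄ Δp, with q in kg/kg and Δp in Pa (1 kg/m² of water = 1 mm).
Layer 1005–800 hPa: Δp = 205 hPa = 20500 Pa, q̄ = 0.0107 kg/kg → 0.0107 × 20500 / 9.8 = 22.38 mm
Layer 800–350 hPa: Δp = 450 hPa = 45000 Pa, q̄ = 0.00327 kg/kg → 0.00327 × 45000 / 9.8 = 15.02 mm
PW = 22.38 + 15.02 = 37.40 ≈ 37.4 mm.
Rainfall = ε × PW = 0.29 × 37.4 = 10.8 mm.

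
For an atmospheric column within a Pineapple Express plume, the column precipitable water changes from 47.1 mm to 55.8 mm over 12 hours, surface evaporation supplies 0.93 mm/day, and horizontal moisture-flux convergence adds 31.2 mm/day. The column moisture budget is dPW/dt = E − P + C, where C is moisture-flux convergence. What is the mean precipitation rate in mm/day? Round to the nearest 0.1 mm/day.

dPW/dt = (55.8 − 47.1) mm / (12/24 day) = +17.400 mm/day.
P = E + C − dPW/dt = 0.93 + (31.2) − (+17.400) = 14.7 mm/day.

P ≈ 14.7 mm/day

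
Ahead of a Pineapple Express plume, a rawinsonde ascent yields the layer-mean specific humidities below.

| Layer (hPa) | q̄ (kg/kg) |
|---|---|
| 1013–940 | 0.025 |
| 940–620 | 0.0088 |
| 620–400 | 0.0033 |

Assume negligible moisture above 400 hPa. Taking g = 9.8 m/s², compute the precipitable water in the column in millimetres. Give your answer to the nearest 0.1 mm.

Precipitable water is the column-integrated vapour mass per unit area: PW = (1/g) Σ q̄ Δp, with q in kg/kg and Δp in Pa (1 kg/m² of water = 1 mm).
Layer 1013–940 hPa: Δp = 73 hPa = 7300 Pa, q̄ = 0.025 kg/kg → 0.025 × 7300 / 9.8 = 18.62 mm
Layer 940–620 hPa: Δp = 320 hPa = 32000 Pa, q̄ = 0.0088 kg/kg → 0.0088 × 32000 / 9.8 = 28.73 mm
Layer 620–400 hPa: Δp = 220 hPa = 22000 Pa, q̄ = 0.0033 kg/kg → 0.0033 × 22000 / 9.8 = 7.41 mm
PW = 18.62 + 28.73 + 7.41 = 54.76 ≈ 54.8 mm.

PW ≈ 54.8 mm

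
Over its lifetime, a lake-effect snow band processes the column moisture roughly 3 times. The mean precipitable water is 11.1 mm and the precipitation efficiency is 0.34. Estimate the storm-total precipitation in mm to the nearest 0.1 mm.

Each cycle deposits ε × PW = 0.34 × 11.1 = 3.774 mm.
Over 3 cycles: 3 × 3.774 = 11.3 mm.

precipitation ≈ 11.3 mm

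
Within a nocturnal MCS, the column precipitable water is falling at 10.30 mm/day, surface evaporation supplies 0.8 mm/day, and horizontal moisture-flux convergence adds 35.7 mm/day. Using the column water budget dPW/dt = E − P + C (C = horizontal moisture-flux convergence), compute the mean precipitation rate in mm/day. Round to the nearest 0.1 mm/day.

P ≈ 46.8 mm/day

dPW/dt = -10.30 mm/day.
P = E + C − dPW/dt = 0.8 + (35.7) − (-10.30) = 46.8 mm/day.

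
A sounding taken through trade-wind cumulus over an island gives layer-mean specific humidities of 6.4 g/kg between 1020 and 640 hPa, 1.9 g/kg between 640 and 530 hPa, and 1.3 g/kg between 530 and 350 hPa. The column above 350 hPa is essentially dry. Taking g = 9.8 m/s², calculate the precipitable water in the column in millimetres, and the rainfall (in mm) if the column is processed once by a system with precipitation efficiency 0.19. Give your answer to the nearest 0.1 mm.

PW ≈ 29.3 mm; rainfall ≈ 5.6 mm

Precipitable water is the column-integrated vapour mass per unit area: PW = (1/g) Σ q̄ Δp, with q in kg/kg and Δp in Pa (1 kg/m² of water = 1 mm).
Layer 1020–640 hPa: Δp = 380 hPa = 38000 Pa, q̄ = 0.0064 kg/kg → 0.0064 × 38000 / 9.8 = 24.82 mm
Layer 640–530 hPa: Δp = 110 hPa = 11000 Pa, q̄ = 0.0019 kg/kg → 0.0019 × 11000 / 9.8 = 2.13 mm
Layer 530–350 hPa: Δp = 180 hPa = 18000 Pa, q̄ = 0.0013 kg/kg → 0.0013 × 18000 / 9.8 = 2.39 mm
PW = 24.82 + 2.13 + 2.39 = 29.34 ≈ 29.3 mm.
Rainfall = ε × PW = 0.19 × 29.3 = 5.6 mm.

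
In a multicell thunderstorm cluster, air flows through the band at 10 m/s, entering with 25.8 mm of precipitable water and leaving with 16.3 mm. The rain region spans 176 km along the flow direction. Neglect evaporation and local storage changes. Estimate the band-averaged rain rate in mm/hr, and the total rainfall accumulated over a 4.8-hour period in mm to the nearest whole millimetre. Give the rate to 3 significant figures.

R ≈ 1.94 mm/hr; total ≈ 9 mm

Column moisture flux per unit crosswind length is F = V × PW.
Inflow: F_in = 10 × 25.8 = 258 mm·m/s
Outflow: F_out = 10 × 16.3 = 163 mm·m/s
Steady-state rate R = (F_in − F_out)/L = (258 − 163) / 176000 m = 5.398e-04 mm/s.
R = 5.398e-04 × 3600 = 1.94 mm/hr.
Over 4.8 h: total = 1.94 × 4.8 = 9.312 ≈ 9 mm.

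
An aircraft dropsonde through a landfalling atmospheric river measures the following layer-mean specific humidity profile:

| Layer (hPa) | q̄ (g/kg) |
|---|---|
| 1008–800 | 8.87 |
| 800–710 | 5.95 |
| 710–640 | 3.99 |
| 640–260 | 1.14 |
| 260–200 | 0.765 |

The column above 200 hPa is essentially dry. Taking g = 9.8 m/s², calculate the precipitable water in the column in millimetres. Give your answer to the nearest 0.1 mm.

PW ≈ 32.0 mm

Precipitable water is the column-integrated vapour mass per unit area: PW = (1/g) Σ q̄ Δp, with q in kg/kg and Δp in Pa (1 kg/m² of water = 1 mm).
Layer 1008–800 hPa: Δp = 208 hPa = 20800 Pa, q̄ = 0.00887 kg/kg → 0.00887 × 20800 / 9.8 = 18.83 mm
Layer 800–710 hPa: Δp = 90 hPa = 9000 Pa, q̄ = 0.00595 kg/kg → 0.00595 × 9000 / 9.8 = 5.46 mm
Layer 710–640 hPa: Δp = 70 hPa = 7000 Pa, q̄ = 0.00399 kg/kg → 0.00399 × 7000 / 9.8 = 2.85 mm
Layer 640–260 hPa: Δp = 380 hPa = 38000 Pa, q̄ = 0.00114 kg/kg → 0.00114 × 38000 / 9.8 = 4.42 mm
Layer 260–200 hPa: Δp = 60 hPa = 6000 Pa, q̄ = 0.000765 kg/kg → 0.000765 × 6000 / 9.8 = 0.47 mm
PW = 18.83 + 5.46 + 2.85 + 4.42 + 0.47 = 32.03 ≈ 32.0 mm.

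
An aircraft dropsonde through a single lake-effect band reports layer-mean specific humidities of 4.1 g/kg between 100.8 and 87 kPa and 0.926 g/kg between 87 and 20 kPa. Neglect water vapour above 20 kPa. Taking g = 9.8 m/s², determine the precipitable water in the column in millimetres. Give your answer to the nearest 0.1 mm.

Precipitable water is the column-integrated vapour mass per unit area: PW = (1/g) Σ q̄ Δp, with q in kg/kg and Δp in Pa (1 kg/m² of water = 1 mm).
Layer 100.8–87 kPa: Δp = 138 hPa = 13800 Pa, q̄ = 0.0041 kg/kg → 0.0041 × 13800 / 9.8 = 5.77 mm
Layer 87–20 kPa: Δp = 670 hPa = 67000 Pa, q̄ = 0.000926 kg/kg → 0.000926 × 67000 / 9.8 = 6.33 mm
PW = 5.77 + 6.33 = 12.10 ≈ 12.1 mm.

PW ≈ 12.1 mm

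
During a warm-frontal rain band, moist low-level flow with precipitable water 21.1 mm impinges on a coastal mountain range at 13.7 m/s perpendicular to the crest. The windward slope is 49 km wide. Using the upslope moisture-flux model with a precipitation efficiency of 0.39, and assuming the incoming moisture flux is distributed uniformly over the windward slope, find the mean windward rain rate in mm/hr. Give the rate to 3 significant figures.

Incoming column moisture flux per unit ridge length: F = V × PW = 13.7 × 21.1 = 289.07 mm·m/s.
Spread over the 49 km slope with efficiency ε = 0.39: R = ε·F/W = 0.39 × 289.07 / 49000 m = 2.301e-03 mm/s.
R = 2.301e-03 × 3600 = 8.28 mm/hr.

R ≈ 8.28 mm/hr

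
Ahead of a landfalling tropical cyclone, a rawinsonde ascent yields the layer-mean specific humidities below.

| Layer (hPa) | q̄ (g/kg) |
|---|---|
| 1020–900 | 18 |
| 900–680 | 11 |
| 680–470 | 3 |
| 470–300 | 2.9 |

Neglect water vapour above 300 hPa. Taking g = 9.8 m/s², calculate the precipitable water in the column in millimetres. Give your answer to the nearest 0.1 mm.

PW ≈ 58.2 mm

Precipitable water is the column-integrated vapour mass per unit area: PW = (1/g) Σ q̄ Δp, with q in kg/kg and Δp in Pa (1 kg/m² of water = 1 mm).
Layer 1020–900 hPa: Δp = 120 hPa = 12000 Pa, q̄ = 0.018 kg/kg → 0.018 × 12000 / 9.8 = 22.04 mm
Layer 900–680 hPa: Δp = 220 hPa = 22000 Pa, q̄ = 0.011 kg/kg → 0.011 × 22000 / 9.8 = 24.69 mm
Layer 680–470 hPa: Δp = 210 hPa = 21000 Pa, q̄ = 0.003 kg/kg → 0.003 × 21000 / 9.8 = 6.43 mm
Layer 470–300 hPa: Δp = 170 hPa = 17000 Pa, q̄ = 0.0029 kg/kg → 0.0029 × 17000 / 9.8 = 5.03 mm
PW = 22.04 + 24.69 + 6.43 + 5.03 = 58.19 ≈ 58.2 mm.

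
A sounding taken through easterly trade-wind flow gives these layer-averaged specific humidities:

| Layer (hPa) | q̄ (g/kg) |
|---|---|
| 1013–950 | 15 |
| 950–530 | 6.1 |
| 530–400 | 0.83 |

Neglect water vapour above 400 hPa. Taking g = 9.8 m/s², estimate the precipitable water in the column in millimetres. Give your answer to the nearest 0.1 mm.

PW ≈ 36.9 mm

Precipitable water is the column-integrated vapour mass per unit area: PW = (1/g) Σ q̄ Δp, with q in kg/kg and Δp in Pa (1 kg/m² of water = 1 mm).
Layer 1013–950 hPa: Δp = 63 hPa = 6300 Pa, q̄ = 0.015 kg/kg → 0.015 × 6300 / 9.8 = 9.64 mm
Layer 950–530 hPa: Δp = 420 hPa = 42000 Pa, q̄ = 0.0061 kg/kg → 0.0061 × 42000 / 9.8 = 26.14 mm
Layer 530–400 hPa: Δp = 130 hPa = 13000 Pa, q̄ = 0.00083 kg/kg → 0.00083 × 13000 / 9.8 = 1.10 mm
PW = 9.64 + 26.14 + 1.10 = 36.88 ≈ 36.9 mm.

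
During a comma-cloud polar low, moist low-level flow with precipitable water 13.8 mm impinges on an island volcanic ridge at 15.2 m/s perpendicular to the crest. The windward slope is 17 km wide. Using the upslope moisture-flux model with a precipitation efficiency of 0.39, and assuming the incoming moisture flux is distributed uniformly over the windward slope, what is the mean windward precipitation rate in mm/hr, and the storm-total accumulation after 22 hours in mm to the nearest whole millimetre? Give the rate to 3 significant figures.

Incoming column moisture flux per unit ridge length: F = V × PW = 15.2 × 13.8 = 209.76 mm·m/s.
Spread over the 17 km slope with efficiency ε = 0.39: R = ε·F/W = 0.39 × 209.76 / 17000 m = 4.812e-03 mm/s.
R = 4.812e-03 × 3600 = 17.3 mm/hr.
Over 22 h: total = 17.3 × 22 = 380.6 ≈ 381 mm.

R ≈ 17.3 mm/hr; total ≈ 381 mm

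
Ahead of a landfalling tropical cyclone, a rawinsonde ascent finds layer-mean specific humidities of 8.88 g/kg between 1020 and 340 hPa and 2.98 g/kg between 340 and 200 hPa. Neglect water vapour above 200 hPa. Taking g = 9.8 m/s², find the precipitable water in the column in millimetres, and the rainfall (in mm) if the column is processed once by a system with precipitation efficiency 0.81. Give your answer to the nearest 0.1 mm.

Precipitable water is the column-integrated vapour mass per unit area: PW = (1/g) Σ q̄ Δp, with q in kg/kg and Δp in Pa (1 kg/m² of water = 1 mm).
Layer 1020–340 hPa: Δp = 680 hPa = 68000 Pa, q̄ = 0.00888 kg/kg → 0.00888 × 68000 / 9.8 = 61.62 mm
Layer 340–200 hPa: Δp = 140 hPa = 14000 Pa, q̄ = 0.00298 kg/kg → 0.00298 × 14000 / 9.8 = 4.26 mm
PW = 61.62 + 4.26 = 65.88 ≈ 65.9 mm.
Rainfall = ε × PW = 0.81 × 65.9 = 53.4 mm.

PW ≈ 65.9 mm; rainfall ≈ 53.4 mm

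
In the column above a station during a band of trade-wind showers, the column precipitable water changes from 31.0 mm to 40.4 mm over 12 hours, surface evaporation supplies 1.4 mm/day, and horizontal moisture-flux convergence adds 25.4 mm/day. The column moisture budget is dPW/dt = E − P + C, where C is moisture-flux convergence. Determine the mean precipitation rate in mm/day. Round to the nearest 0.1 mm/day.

dPW/dt = (40.4 − 31.0) mm / (12/24 day) = +18.800 mm/day.
P = E + C − dPW/dt = 1.4 + (25.4) − (+18.800) = 8.0 mm/day.

P ≈ 8.0 mm/day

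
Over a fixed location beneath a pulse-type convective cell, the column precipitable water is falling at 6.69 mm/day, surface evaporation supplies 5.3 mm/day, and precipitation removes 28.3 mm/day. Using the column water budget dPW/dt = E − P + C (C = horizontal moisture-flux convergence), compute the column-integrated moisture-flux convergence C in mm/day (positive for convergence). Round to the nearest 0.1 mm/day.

dPW/dt = -6.69 mm/day.
C = dPW/dt − E + P = (-6.69) − 5.3 + 28.3 = 16.3 mm/day.

C ≈ 16.3 mm/day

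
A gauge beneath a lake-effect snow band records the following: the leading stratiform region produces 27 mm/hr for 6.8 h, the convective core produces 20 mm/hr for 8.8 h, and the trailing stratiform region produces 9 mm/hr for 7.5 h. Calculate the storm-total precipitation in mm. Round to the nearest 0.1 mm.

Total = Σ Rᵢ Δtᵢ = 27 × 6.8 + 20 × 8.8 + 9 × 7.5
      = 183.6 + 176 + 67.5 = 427.1 mm.

total ≈ 427.1 mm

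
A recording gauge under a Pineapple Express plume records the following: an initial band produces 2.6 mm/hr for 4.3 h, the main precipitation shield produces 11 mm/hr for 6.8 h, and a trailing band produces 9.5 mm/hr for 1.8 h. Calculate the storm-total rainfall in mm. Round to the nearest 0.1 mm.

Total = Σ Rᵢ Δtᵢ = 2.6 × 4.3 + 11 × 6.8 + 9.5 × 1.8
      = 11.18 + 74.8 + 17.1 = 103.1 mm.

total ≈ 103.1 mm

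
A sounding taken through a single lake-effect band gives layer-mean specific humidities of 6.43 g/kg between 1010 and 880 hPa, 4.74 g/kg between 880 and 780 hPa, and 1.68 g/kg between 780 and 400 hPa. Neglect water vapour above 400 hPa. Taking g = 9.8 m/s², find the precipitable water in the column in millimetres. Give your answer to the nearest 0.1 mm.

Precipitable water is the column-integrated vapour mass per unit area: PW = (1/g) Σ q̄ Δp, with q in kg/kg and Δp in Pa (1 kg/m² of water = 1 mm).
Layer 1010–880 hPa: Δp = 130 hPa = 13000 Pa, q̄ = 0.00643 kg/kg → 0.00643 × 13000 / 9.8 = 8.53 mm
Layer 880–780 hPa: Δp = 100 hPa = 10000 Pa, q̄ = 0.00474 kg/kg → 0.00474 × 10000 / 9.8 = 4.84 mm
Layer 780–400 hPa: Δp = 380 hPa = 38000 Pa, q̄ = 0.00168 kg/kg → 0.00168 × 38000 / 9.8 = 6.51 mm
PW = 8.53 + 4.84 + 6.51 = 19.88 ≈ 19.9 mm.

PW ≈ 19.9 mm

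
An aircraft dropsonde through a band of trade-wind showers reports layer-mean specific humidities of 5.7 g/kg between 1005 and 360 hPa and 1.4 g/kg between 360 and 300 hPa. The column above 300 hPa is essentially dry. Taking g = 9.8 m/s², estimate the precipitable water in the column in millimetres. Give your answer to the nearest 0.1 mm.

PW ≈ 38.4 mm

Precipitable water is the column-integrated vapour mass per unit area: PW = (1/g) Σ q̄ Δp, with q in kg/kg and Δp in Pa (1 kg/m² of water = 1 mm).
Layer 1005–360 hPa: Δp = 645 hPa = 64500 Pa, q̄ = 0.0057 kg/kg → 0.0057 × 64500 / 9.8 = 37.52 mm
Layer 360–300 hPa: Δp = 60 hPa = 6000 Pa, q̄ = 0.0014 kg/kg → 0.0014 × 6000 / 9.8 = 0.86 mm
PW = 37.52 + 0.86 = 38.38 ≈ 38.4 mm.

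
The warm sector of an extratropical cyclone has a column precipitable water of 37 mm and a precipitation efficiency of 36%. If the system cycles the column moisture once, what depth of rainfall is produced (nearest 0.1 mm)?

rainfall ≈ 13.3 mm

Rainfall = ε × PW = 0.36 × 37 = 13.3 mm.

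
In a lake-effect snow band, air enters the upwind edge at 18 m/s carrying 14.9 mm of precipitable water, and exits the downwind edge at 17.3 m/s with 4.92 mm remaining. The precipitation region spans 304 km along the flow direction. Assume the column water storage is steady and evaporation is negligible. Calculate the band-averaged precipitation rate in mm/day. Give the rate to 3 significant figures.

R ≈ 52.0 mm/day

Column moisture flux per unit crosswind length is F = V × PW.
Inflow: F_in = 18 × 14.9 = 268.2 mm·m/s
Outflow: F_out = 17.3 × 4.92 = 85.116 mm·m/s
Steady-state rate R = (F_in − F_out)/L = (268.2 − 85.116) / 304000 m = 6.023e-04 mm/s.
R = 6.023e-04 × 3600 × 24 = 52.0 mm/day.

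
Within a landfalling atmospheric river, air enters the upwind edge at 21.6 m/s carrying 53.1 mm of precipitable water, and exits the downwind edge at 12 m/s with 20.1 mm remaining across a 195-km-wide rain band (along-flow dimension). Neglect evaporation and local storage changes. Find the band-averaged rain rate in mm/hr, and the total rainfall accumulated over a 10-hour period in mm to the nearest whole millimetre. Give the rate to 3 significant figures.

Column moisture flux per unit crosswind length is F = V × PW.
Inflow: F_in = 21.6 × 53.1 = 1146.96 mm·m/s
Outflow: F_out = 12 × 20.1 = 241.2 mm·m/s
Steady-state rate R = (F_in − F_out)/L = (1146.96 − 241.2) / 195000 m = 4.645e-03 mm/s.
R = 4.645e-03 × 3600 = 16.7 mm/hr.
Over 10 h: total = 16.7 × 10 = 167 mm.

R ≈ 16.7 mm/hr; total ≈ 167 mm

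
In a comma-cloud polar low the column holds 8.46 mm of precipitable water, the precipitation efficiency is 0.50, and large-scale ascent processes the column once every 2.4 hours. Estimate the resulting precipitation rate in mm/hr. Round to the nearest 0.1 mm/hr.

R ≈ 1.8 mm/hr

Each overturning extracts ε × PW = 0.50 × 8.46 = 4.23 mm.
Rate = ε·PW / τ = 4.23 / 2.4 h = 1.8 mm/hr.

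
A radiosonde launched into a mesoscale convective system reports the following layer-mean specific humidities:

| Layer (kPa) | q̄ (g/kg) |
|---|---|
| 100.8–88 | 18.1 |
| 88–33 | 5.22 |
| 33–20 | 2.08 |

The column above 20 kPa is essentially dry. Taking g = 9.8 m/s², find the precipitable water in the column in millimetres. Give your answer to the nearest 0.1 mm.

Precipitable water is the column-integrated vapour mass per unit area: PW = (1/g) Σ q̄ Δp, with q in kg/kg and Δp in Pa (1 kg/m² of water = 1 mm).
Layer 100.8–88 kPa: Δp = 128 hPa = 12800 Pa, q̄ = 0.0181 kg/kg → 0.0181 × 12800 / 9.8 = 23.64 mm
Layer 88–33 kPa: Δp = 550 hPa = 55000 Pa, q̄ = 0.00522 kg/kg → 0.00522 × 55000 / 9.8 = 29.30 mm
Layer 33–20 kPa: Δp = 130 hPa = 13000 Pa, q̄ = 0.00208 kg/kg → 0.00208 × 13000 / 9.8 = 2.76 mm
PW = 23.64 + 29.30 + 2.76 = 55.70 ≈ 55.7 mm.

PW ≈ 55.7 mm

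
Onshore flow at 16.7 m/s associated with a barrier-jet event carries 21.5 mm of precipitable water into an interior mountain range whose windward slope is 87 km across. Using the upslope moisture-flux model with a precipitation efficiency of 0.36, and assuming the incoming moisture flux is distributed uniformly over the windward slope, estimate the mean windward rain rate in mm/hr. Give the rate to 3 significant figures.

Incoming column moisture flux per unit ridge length: F = V × PW = 16.7 × 21.5 = 359.05 mm·m/s.
Spread over the 87 km slope with efficiency ε = 0.36: R = ε·F/W = 0.36 × 359.05 / 87000 m = 1.486e-03 mm/s.
R = 1.486e-03 × 3600 = 5.35 mm/hr.

R ≈ 5.35 mm/hr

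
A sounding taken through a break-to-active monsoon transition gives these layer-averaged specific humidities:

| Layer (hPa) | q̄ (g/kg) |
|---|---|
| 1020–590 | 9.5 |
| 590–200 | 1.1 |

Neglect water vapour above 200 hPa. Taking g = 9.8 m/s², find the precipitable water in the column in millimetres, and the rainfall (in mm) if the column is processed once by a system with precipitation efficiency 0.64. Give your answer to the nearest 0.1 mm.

PW ≈ 46.1 mm; rainfall ≈ 29.5 mm

Precipitable water is the column-integrated vapour mass per unit area: PW = (1/g) Σ q̄ Δp, with q in kg/kg and Δp in Pa (1 kg/m² of water = 1 mm).
Layer 1020–590 hPa: Δp = 430 hPa = 43000 Pa, q̄ = 0.0095 kg/kg → 0.0095 × 43000 / 9.8 = 41.68 mm
Layer 590–200 hPa: Δp = 390 hPa = 39000 Pa, q̄ = 0.0011 kg/kg → 0.0011 × 39000 / 9.8 = 4.38 mm
PW = 41.68 + 4.38 = 46.06 ≈ 46.1 mm.
Rainfall = ε × PW = 0.64 × 46.1 = 29.5 mm.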